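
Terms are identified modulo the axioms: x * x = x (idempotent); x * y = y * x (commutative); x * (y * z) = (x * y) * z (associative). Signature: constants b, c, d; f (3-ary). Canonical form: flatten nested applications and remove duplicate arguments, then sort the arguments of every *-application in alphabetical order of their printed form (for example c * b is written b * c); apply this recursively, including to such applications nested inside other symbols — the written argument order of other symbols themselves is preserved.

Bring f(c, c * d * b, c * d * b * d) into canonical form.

Answer: f(c, b * c * d, b * c * d)

Derivation:
Descend into:  c * d * b * d
Deduplicate:  drop duplicate d
Order the arguments:  b * c * d
Rebuild:  f(c, b * c * d, b * c * d)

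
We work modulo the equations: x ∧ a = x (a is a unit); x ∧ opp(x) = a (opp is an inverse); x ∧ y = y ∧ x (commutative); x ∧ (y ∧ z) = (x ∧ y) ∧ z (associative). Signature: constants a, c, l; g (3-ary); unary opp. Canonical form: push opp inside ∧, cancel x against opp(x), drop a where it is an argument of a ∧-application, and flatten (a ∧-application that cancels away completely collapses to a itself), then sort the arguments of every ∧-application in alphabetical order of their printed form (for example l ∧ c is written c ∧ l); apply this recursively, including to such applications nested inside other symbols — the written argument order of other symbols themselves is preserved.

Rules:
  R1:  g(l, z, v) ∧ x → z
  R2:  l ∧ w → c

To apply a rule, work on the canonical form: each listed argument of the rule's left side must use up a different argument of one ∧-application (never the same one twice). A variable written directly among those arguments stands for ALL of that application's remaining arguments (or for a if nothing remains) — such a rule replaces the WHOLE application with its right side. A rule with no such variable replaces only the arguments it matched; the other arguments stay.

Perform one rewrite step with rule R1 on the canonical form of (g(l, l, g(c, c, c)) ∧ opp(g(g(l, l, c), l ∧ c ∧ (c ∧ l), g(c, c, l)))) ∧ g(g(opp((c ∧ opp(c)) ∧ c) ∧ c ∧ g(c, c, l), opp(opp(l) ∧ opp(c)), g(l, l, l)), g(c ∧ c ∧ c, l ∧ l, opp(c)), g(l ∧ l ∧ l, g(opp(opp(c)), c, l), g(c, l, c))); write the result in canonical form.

Canonical form:  g(g(g(c, c, l), c ∧ l, g(l, l, l)), g(c ∧ c ∧ c, l ∧ l, opp(c)), g(l ∧ l ∧ l, g(c, c, l), g(c, l, c))) ∧ g(l, l, g(c, c, c)) ∧ opp(g(g(l, l, c), c ∧ c ∧ l ∧ l, g(c, c, l)))
Apply R1:  consuming g(l, l, g(c, c, c));  v := g(c, c, c), x := g(g(g(c, c, l), c ∧ l, g(l, l, l)), g(c ∧ c ∧ c, l ∧ l, opp(c)), g(l ∧ l ∧ l, g(c, c, l), g(c, l, c))) ∧ opp(g(g(l, l, c), c ∧ c ∧ l ∧ l, g(c, c, l))), z := l
The extension variable absorbs all remaining arguments, so the whole application is rewritten.
Result:  l

Answer: l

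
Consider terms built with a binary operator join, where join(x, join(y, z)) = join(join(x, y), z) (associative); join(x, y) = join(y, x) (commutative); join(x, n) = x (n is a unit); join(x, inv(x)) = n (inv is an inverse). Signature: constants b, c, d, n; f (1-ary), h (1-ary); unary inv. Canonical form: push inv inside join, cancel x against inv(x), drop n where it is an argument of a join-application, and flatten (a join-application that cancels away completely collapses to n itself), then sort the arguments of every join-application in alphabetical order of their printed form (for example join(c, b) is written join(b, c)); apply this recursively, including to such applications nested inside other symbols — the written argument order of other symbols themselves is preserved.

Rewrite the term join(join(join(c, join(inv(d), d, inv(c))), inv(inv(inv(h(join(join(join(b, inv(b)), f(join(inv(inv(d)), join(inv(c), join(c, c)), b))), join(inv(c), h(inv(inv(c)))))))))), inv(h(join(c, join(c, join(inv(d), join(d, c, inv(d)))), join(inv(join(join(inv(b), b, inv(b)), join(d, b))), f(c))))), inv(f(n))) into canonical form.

Answer: join(inv(f(n)), inv(h(join(c, c, c, f(c), inv(d), inv(d)))), inv(h(join(f(join(b, c, d)), h(c), inv(c)))))

Derivation:
Push inv inside:  distribute inv over join and collapse double inv
Cancel:  c cancels; d cancels
Collect terms:  join(inv(h(join(f(join(b, c, d)), h(c), inv(c)))), inv(h(join(c, c, c, f(c), inv(d), inv(d)))), inv(f(n)))
Sort:  join(inv(f(n)), inv(h(join(c, c, c, f(c), inv(d), inv(d)))), inv(h(join(f(join(b, c, d)), h(c), inv(c)))))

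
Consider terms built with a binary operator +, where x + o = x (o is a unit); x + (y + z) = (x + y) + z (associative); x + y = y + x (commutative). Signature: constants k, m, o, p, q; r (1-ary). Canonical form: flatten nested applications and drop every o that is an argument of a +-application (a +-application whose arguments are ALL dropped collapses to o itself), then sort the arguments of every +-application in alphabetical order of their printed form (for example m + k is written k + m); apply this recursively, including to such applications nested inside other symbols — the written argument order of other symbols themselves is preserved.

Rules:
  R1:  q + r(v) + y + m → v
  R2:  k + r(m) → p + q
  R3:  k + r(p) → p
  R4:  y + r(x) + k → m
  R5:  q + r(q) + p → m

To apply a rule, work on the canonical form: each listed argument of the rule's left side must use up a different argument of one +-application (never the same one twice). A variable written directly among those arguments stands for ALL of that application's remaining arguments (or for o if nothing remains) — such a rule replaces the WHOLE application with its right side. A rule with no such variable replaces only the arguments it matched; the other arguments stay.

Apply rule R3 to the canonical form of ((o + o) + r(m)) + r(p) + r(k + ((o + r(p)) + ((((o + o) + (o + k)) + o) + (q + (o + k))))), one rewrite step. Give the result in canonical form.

Answer: r(k + k + p + q) + r(m) + r(p)

Derivation:
Canonical form:  r(k + k + k + q + r(p)) + r(m) + r(p)
R3 matches:  uses k, r(p)
Giving:  r(k + k + p + q) + r(m) + r(p)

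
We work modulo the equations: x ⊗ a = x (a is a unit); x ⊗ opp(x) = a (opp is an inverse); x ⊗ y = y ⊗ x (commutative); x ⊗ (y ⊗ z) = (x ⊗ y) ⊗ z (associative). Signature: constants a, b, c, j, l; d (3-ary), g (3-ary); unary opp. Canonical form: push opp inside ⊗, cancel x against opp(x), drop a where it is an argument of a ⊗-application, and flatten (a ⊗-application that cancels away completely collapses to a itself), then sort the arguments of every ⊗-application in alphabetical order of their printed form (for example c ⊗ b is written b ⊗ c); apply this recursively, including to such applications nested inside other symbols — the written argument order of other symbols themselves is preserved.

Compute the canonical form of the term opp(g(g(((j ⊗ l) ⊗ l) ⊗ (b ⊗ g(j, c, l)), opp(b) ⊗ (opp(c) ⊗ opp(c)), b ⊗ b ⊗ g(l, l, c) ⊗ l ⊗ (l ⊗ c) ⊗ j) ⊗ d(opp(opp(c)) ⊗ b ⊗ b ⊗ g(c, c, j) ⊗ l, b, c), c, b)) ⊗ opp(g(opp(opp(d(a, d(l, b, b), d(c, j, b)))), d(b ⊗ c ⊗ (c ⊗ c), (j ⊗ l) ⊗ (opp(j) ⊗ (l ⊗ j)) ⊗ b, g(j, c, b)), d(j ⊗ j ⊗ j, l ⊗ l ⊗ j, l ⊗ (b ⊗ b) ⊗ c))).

Push opp inside:  distribute opp over ⊗ and collapse double opp
Collect terms:  opp(g(d(b ⊗ b ⊗ c ⊗ g(c, c, j) ⊗ l, b, c) ⊗ g(b ⊗ g(j, c, l) ⊗ j ⊗ l ⊗ l, opp(b) ⊗ opp(c) ⊗ opp(c), b ⊗ b ⊗ c ⊗ g(l, l, c) ⊗ j ⊗ l ⊗ l), c, b)) ⊗ opp(g(d(a, d(l, b, b), d(c, j, b)), d(b ⊗ c ⊗ c ⊗ c, b ⊗ j ⊗ l ⊗ l, g(j, c, b)), d(j ⊗ j ⊗ j, j ⊗ l ⊗ l, b ⊗ b ⊗ c ⊗ l)))
Order the arguments:  opp(g(d(a, d(l, b, b), d(c, j, b)), d(b ⊗ c ⊗ c ⊗ c, b ⊗ j ⊗ l ⊗ l, g(j, c, b)), d(j ⊗ j ⊗ j, j ⊗ l ⊗ l, b ⊗ b ⊗ c ⊗ l))) ⊗ opp(g(d(b ⊗ b ⊗ c ⊗ g(c, c, j) ⊗ l, b, c) ⊗ g(b ⊗ g(j, c, l) ⊗ j ⊗ l ⊗ l, opp(b) ⊗ opp(c) ⊗ opp(c), b ⊗ b ⊗ c ⊗ g(l, l, c) ⊗ j ⊗ l ⊗ l), c, b))

Answer: opp(g(d(a, d(l, b, b), d(c, j, b)), d(b ⊗ c ⊗ c ⊗ c, b ⊗ j ⊗ l ⊗ l, g(j, c, b)), d(j ⊗ j ⊗ j, j ⊗ l ⊗ l, b ⊗ b ⊗ c ⊗ l))) ⊗ opp(g(d(b ⊗ b ⊗ c ⊗ g(c, c, j) ⊗ l, b, c) ⊗ g(b ⊗ g(j, c, l) ⊗ j ⊗ l ⊗ l, opp(b) ⊗ opp(c) ⊗ opp(c), b ⊗ b ⊗ c ⊗ g(l, l, c) ⊗ j ⊗ l ⊗ l), c, b))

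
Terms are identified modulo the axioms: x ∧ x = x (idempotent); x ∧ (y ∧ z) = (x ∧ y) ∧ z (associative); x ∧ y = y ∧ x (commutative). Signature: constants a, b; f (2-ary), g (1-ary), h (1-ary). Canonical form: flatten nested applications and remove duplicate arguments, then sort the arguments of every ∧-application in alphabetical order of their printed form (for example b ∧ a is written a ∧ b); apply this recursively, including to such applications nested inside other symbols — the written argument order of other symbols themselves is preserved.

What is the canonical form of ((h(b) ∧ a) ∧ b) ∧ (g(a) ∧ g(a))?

Flatten:  h(b) ∧ a ∧ b ∧ g(a) ∧ g(a)
Deduplicate:  drop duplicate g(a)
Sort:  a ∧ b ∧ g(a) ∧ h(b)

Answer: a ∧ b ∧ g(a) ∧ h(b)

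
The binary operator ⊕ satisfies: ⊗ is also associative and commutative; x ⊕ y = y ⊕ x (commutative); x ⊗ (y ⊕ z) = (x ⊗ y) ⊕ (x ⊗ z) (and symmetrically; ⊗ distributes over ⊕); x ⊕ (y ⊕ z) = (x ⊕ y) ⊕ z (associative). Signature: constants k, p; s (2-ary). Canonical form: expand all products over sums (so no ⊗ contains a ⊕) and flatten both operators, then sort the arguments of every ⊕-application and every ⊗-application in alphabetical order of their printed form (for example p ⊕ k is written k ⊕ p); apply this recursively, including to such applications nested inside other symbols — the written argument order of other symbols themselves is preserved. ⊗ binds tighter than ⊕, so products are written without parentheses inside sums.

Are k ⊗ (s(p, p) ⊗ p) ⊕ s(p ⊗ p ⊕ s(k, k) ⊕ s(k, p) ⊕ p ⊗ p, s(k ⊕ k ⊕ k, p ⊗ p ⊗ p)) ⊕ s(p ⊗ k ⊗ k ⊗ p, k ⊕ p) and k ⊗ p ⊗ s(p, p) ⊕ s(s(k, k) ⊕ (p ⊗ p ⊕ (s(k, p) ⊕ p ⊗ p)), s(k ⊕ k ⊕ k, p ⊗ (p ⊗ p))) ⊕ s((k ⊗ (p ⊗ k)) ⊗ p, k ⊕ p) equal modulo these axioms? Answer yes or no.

Left:  k ⊗ (s(p, p) ⊗ p) ⊕ s(p ⊗ p ⊕ s(k, k) ⊕ s(k, p) ⊕ p ⊗ p, s(k ⊕ k ⊕ k, p ⊗ p ⊗ p)) ⊕ s(p ⊗ k ⊗ k ⊗ p, k ⊕ p)
  Flatten:  k ⊗ p ⊗ s(p, p) ⊕ s(p ⊗ p ⊕ p ⊗ p ⊕ s(k, k) ⊕ s(k, p), s(k ⊕ k ⊕ k, p ⊗ p ⊗ p)) ⊕ s(k ⊗ k ⊗ p ⊗ p, k ⊕ p)
  Order the arguments:  k ⊗ p ⊗ s(p, p) ⊕ s(k ⊗ k ⊗ p ⊗ p, k ⊕ p) ⊕ s(p ⊗ p ⊕ p ⊗ p ⊕ s(k, k) ⊕ s(k, p), s(k ⊕ k ⊕ k, p ⊗ p ⊗ p))
Right:  k ⊗ p ⊗ s(p, p) ⊕ s(s(k, k) ⊕ (p ⊗ p ⊕ (s(k, p) ⊕ p ⊗ p)), s(k ⊕ k ⊕ k, p ⊗ (p ⊗ p))) ⊕ s((k ⊗ (p ⊗ k)) ⊗ p, k ⊕ p)
  Merge nested applications:  k ⊗ p ⊗ s(p, p) ⊕ s(p ⊗ p ⊕ p ⊗ p ⊕ s(k, k) ⊕ s(k, p), s(k ⊕ k ⊕ k, p ⊗ p ⊗ p)) ⊕ s(k ⊗ k ⊗ p ⊗ p, k ⊕ p)
  Order the arguments:  k ⊗ p ⊗ s(p, p) ⊕ s(k ⊗ k ⊗ p ⊗ p, k ⊕ p) ⊕ s(p ⊗ p ⊕ p ⊗ p ⊕ s(k, k) ⊕ s(k, p), s(k ⊕ k ⊕ k, p ⊗ p ⊗ p))

Answer: yes — both canonical forms are k ⊗ p ⊗ s(p, p) ⊕ s(k ⊗ k ⊗ p ⊗ p, k ⊕ p) ⊕ s(p ⊗ p ⊕ p ⊗ p ⊕ s(k, k) ⊕ s(k, p), s(k ⊕ k ⊕ k, p ⊗ p ⊗ p))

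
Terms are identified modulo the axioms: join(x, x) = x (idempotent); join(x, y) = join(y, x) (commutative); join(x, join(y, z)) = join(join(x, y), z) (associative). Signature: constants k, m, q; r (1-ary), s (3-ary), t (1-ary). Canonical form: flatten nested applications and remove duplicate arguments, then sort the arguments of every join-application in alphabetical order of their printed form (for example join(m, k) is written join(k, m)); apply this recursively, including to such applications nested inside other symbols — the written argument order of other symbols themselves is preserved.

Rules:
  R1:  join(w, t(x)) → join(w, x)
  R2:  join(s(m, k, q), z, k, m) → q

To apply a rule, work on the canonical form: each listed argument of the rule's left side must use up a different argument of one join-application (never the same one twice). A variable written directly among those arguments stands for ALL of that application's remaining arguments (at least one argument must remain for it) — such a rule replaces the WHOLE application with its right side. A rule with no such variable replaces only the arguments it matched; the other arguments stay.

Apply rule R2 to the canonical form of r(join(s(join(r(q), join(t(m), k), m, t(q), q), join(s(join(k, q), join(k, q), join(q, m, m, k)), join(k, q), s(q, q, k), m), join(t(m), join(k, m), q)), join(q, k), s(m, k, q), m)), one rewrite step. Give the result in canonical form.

Answer: r(q)

Derivation:
Canonical form:  r(join(k, m, q, s(join(k, m, q, r(q), t(m), t(q)), join(k, m, q, s(join(k, q), join(k, q), join(k, m, q)), s(q, q, k)), join(k, m, q, t(m))), s(m, k, q)))
R2 matches:  uses k, m, s(m, k, q);  z := join(q, s(join(k, m, q, r(q), t(m), t(q)), join(k, m, q, s(join(k, q), join(k, q), join(k, m, q)), s(q, q, k)), join(k, m, q, t(m))))
The extension variable absorbs all remaining arguments, so the whole application is rewritten.
Giving:  r(q)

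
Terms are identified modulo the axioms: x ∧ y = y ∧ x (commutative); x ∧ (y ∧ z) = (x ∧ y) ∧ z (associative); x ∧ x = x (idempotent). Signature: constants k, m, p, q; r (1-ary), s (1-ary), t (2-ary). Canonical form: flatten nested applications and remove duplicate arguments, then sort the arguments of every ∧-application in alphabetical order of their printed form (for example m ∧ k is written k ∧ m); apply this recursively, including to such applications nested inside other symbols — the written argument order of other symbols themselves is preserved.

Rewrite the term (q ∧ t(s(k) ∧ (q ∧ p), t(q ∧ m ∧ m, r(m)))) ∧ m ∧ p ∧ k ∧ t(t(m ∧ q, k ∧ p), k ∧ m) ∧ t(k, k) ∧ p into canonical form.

Merge nested applications:  q ∧ t(s(k) ∧ (q ∧ p), t(q ∧ m ∧ m, r(m))) ∧ m ∧ p ∧ k ∧ t(t(m ∧ q, k ∧ p), k ∧ m) ∧ t(k, k) ∧ p
Canonicalize subterm:  t(s(k) ∧ (q ∧ p), t(q ∧ m ∧ m, r(m)))  →  t(p ∧ q ∧ s(k), t(m ∧ q, r(m)))
Idempotence:  drop duplicate p
Order the arguments:  k ∧ m ∧ p ∧ q ∧ t(k, k) ∧ t(p ∧ q ∧ s(k), t(m ∧ q, r(m))) ∧ t(t(m ∧ q, k ∧ p), k ∧ m)

Answer: k ∧ m ∧ p ∧ q ∧ t(k, k) ∧ t(p ∧ q ∧ s(k), t(m ∧ q, r(m))) ∧ t(t(m ∧ q, k ∧ p), k ∧ m)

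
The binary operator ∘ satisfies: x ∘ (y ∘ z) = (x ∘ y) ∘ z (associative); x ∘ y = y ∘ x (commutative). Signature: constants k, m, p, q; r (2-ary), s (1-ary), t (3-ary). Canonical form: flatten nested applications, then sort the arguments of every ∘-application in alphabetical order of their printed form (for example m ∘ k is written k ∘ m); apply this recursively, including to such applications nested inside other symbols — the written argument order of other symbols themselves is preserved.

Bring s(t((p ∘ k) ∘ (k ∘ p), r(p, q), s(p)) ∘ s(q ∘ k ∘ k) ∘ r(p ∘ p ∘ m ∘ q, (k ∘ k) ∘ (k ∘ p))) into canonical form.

Answer: s(r(m ∘ p ∘ p ∘ q, k ∘ k ∘ k ∘ p) ∘ s(k ∘ k ∘ q) ∘ t(k ∘ k ∘ p ∘ p, r(p, q), s(p)))

Derivation:
Focus inside:  t((p ∘ k) ∘ (k ∘ p), r(p, q), s(p)) ∘ s(q ∘ k ∘ k) ∘ r(p ∘ p ∘ m ∘ q, (k ∘ k) ∘ (k ∘ p))
Simplify inside:  t((p ∘ k) ∘ (k ∘ p), r(p, q), s(p))  →  t(k ∘ k ∘ p ∘ p, r(p, q), s(p))
Inside:  s(q ∘ k ∘ k)  →  s(k ∘ k ∘ q)
Simplify inside:  r(p ∘ p ∘ m ∘ q, (k ∘ k) ∘ (k ∘ p))  →  r(m ∘ p ∘ p ∘ q, k ∘ k ∘ k ∘ p)
Sort arguments:  r(m ∘ p ∘ p ∘ q, k ∘ k ∘ k ∘ p) ∘ s(k ∘ k ∘ q) ∘ t(k ∘ k ∘ p ∘ p, r(p, q), s(p))
Reassemble:  s(r(m ∘ p ∘ p ∘ q, k ∘ k ∘ k ∘ p) ∘ s(k ∘ k ∘ q) ∘ t(k ∘ k ∘ p ∘ p, r(p, q), s(p)))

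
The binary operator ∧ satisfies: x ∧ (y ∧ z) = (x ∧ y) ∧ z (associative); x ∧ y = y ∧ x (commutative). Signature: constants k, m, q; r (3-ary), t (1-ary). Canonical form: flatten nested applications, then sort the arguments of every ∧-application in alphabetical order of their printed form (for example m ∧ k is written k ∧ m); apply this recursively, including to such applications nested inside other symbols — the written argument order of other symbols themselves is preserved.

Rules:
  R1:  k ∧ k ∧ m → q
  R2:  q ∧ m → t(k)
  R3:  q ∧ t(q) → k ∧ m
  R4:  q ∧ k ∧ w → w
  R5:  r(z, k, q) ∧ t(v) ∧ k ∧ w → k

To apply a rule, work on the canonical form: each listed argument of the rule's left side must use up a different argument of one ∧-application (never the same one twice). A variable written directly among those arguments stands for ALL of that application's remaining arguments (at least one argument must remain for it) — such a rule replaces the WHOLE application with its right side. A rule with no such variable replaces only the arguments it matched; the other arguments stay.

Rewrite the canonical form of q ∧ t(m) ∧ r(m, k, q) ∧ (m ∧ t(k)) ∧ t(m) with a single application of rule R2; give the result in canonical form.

Answer: r(m, k, q) ∧ t(k) ∧ t(k) ∧ t(m) ∧ t(m)

Derivation:
Canonical form:  m ∧ q ∧ r(m, k, q) ∧ t(k) ∧ t(m) ∧ t(m)
Apply R2:  consuming m, q
New term:  r(m, k, q) ∧ t(k) ∧ t(k) ∧ t(m) ∧ t(m)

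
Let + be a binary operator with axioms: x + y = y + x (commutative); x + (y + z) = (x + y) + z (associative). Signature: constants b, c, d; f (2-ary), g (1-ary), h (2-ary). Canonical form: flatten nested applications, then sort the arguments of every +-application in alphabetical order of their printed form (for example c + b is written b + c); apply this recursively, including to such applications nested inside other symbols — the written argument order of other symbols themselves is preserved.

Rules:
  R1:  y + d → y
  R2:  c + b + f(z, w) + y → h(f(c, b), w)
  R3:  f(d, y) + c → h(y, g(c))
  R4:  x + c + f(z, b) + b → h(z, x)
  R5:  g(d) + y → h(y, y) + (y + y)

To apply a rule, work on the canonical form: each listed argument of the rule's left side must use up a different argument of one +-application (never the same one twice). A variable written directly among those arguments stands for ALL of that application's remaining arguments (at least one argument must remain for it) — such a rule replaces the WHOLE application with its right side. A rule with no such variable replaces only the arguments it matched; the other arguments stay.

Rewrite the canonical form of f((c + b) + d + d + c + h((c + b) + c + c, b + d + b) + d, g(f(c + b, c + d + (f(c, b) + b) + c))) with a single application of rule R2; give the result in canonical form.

Canonical form:  f(b + c + c + d + d + d + h(b + c + c + c, b + b + d), g(f(b + c, b + c + c + d + f(c, b))))
Match R2:  consume b, c, f(c, b);  w := b, y := c + d, z := c
The extension variable absorbs all remaining arguments, so the whole application is rewritten.
Giving:  f(b + c + c + d + d + d + h(b + c + c + c, b + b + d), g(f(b + c, h(f(c, b), b))))

Answer: f(b + c + c + d + d + d + h(b + c + c + c, b + b + d), g(f(b + c, h(f(c, b), b))))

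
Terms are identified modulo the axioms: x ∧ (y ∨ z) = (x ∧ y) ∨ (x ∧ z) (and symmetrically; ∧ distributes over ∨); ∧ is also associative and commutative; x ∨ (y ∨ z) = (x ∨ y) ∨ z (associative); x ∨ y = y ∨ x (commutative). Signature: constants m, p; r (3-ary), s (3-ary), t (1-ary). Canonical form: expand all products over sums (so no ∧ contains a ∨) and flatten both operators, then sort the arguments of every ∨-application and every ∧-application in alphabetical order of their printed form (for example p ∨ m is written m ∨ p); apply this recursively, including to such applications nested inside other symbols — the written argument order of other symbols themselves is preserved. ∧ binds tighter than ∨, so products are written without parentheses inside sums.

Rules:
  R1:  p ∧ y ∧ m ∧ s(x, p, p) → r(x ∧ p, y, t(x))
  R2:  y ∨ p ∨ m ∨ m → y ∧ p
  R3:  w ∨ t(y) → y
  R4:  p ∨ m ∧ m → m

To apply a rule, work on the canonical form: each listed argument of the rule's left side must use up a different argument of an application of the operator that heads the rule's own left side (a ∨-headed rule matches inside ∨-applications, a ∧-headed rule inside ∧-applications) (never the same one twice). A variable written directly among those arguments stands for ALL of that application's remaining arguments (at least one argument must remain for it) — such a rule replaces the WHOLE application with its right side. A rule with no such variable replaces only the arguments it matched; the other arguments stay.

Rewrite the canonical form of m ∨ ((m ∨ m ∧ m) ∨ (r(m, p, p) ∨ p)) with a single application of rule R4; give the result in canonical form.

Canonical form:  m ∨ m ∨ m ∧ m ∨ p ∨ r(m, p, p)
Match R4:  consume m ∧ m, p
Giving:  m ∨ m ∨ m ∨ r(m, p, p)

Answer: m ∨ m ∨ m ∨ r(m, p, p)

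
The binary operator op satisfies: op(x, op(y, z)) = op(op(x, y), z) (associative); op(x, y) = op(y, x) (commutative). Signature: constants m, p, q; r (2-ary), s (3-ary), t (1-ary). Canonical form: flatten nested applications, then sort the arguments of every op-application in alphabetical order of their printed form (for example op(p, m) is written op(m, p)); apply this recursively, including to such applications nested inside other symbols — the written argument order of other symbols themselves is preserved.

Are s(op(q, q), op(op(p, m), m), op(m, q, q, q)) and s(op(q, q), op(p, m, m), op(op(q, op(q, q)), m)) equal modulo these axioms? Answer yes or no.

Answer: yes — both canonical forms are s(op(q, q), op(m, m, p), op(m, q, q, q))

Derivation:
Left:  s(op(q, q), op(op(p, m), m), op(m, q, q, q))
  Work inside:  op(op(p, m), m)
  Un-nest:  op(p, m, m)
  Order the arguments:  op(m, m, p)
  Rebuild:  s(op(q, q), op(m, m, p), op(m, q, q, q))
Right:  s(op(q, q), op(p, m, m), op(op(q, op(q, q)), m))
  Work inside:  op(op(q, op(q, q)), m)
  Merge nested applications:  op(q, q, q, m)
  Order the arguments:  op(m, q, q, q)
  Reassemble:  s(op(q, q), op(m, m, p), op(m, q, q, q))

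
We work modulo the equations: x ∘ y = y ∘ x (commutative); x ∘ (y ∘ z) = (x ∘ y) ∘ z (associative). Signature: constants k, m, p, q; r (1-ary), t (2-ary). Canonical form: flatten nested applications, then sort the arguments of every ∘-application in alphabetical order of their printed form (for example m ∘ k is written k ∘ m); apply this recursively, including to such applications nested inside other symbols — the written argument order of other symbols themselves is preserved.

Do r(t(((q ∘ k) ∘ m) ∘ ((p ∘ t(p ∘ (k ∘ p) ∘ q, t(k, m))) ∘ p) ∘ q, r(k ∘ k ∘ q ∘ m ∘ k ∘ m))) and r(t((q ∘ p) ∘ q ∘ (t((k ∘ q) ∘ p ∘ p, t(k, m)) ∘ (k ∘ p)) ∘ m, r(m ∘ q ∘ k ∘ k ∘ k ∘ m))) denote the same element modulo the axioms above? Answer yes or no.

Left:  r(t(((q ∘ k) ∘ m) ∘ ((p ∘ t(p ∘ (k ∘ p) ∘ q, t(k, m))) ∘ p) ∘ q, r(k ∘ k ∘ q ∘ m ∘ k ∘ m)))
  Work inside:  ((q ∘ k) ∘ m) ∘ ((p ∘ t(p ∘ (k ∘ p) ∘ q, t(k, m))) ∘ p) ∘ q
  Un-nest:  q ∘ k ∘ m ∘ p ∘ t(p ∘ (k ∘ p) ∘ q, t(k, m)) ∘ p ∘ q
  Simplify inside:  t(p ∘ (k ∘ p) ∘ q, t(k, m))  →  t(k ∘ p ∘ p ∘ q, t(k, m))
  Order the arguments:  k ∘ m ∘ p ∘ p ∘ q ∘ q ∘ t(k ∘ p ∘ p ∘ q, t(k, m))
  Put back:  r(t(k ∘ m ∘ p ∘ p ∘ q ∘ q ∘ t(k ∘ p ∘ p ∘ q, t(k, m)), r(k ∘ k ∘ k ∘ m ∘ m ∘ q)))
Right:  r(t((q ∘ p) ∘ q ∘ (t((k ∘ q) ∘ p ∘ p, t(k, m)) ∘ (k ∘ p)) ∘ m, r(m ∘ q ∘ k ∘ k ∘ k ∘ m)))
  Work inside:  (q ∘ p) ∘ q ∘ (t((k ∘ q) ∘ p ∘ p, t(k, m)) ∘ (k ∘ p)) ∘ m
  Un-nest:  q ∘ p ∘ q ∘ t((k ∘ q) ∘ p ∘ p, t(k, m)) ∘ k ∘ p ∘ m
  Inside:  t((k ∘ q) ∘ p ∘ p, t(k, m))  →  t(k ∘ p ∘ p ∘ q, t(k, m))
  Order the arguments:  k ∘ m ∘ p ∘ p ∘ q ∘ q ∘ t(k ∘ p ∘ p ∘ q, t(k, m))
  Put back:  r(t(k ∘ m ∘ p ∘ p ∘ q ∘ q ∘ t(k ∘ p ∘ p ∘ q, t(k, m)), r(k ∘ k ∘ k ∘ m ∘ m ∘ q)))

Answer: yes — both canonical forms are r(t(k ∘ m ∘ p ∘ p ∘ q ∘ q ∘ t(k ∘ p ∘ p ∘ q, t(k, m)), r(k ∘ k ∘ k ∘ m ∘ m ∘ q)))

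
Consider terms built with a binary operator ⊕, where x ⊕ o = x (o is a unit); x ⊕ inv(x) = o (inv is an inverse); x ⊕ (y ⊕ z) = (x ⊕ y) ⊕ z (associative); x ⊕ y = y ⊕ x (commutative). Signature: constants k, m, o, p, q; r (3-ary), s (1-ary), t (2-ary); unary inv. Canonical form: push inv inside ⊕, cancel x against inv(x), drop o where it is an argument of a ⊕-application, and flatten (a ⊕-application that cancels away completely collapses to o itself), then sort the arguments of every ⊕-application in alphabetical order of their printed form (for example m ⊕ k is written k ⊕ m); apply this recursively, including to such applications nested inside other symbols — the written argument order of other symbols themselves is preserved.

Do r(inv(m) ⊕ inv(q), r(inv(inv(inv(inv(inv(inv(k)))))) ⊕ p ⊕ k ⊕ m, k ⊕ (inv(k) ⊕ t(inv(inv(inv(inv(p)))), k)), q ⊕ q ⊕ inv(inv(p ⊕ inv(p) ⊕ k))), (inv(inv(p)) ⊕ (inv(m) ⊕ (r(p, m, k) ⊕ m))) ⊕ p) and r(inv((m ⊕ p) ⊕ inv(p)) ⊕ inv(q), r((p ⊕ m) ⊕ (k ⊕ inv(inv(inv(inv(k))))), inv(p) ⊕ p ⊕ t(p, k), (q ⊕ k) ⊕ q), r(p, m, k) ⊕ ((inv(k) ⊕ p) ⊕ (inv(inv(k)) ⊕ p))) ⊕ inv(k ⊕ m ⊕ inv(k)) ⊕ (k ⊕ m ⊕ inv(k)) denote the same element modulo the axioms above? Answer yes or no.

Answer: yes — both canonical forms are r(inv(m) ⊕ inv(q), r(k ⊕ k ⊕ m ⊕ p, t(p, k), k ⊕ q ⊕ q), p ⊕ p ⊕ r(p, m, k))

Derivation:
Left:  r(inv(m) ⊕ inv(q), r(inv(inv(inv(inv(inv(inv(k)))))) ⊕ p ⊕ k ⊕ m, k ⊕ (inv(k) ⊕ t(inv(inv(inv(inv(p)))), k)), q ⊕ q ⊕ inv(inv(p ⊕ inv(p) ⊕ k))), (inv(inv(p)) ⊕ (inv(m) ⊕ (r(p, m, k) ⊕ m))) ⊕ p)
  Work inside:  (inv(inv(p)) ⊕ (inv(m) ⊕ (r(p, m, k) ⊕ m))) ⊕ p
  Push inv inside:  distribute inv over ⊕ and collapse double inv
  Inverses cancel:  m cancels
  Collect terms:  p ⊕ p ⊕ r(p, m, k)
  Put back:  r(inv(m) ⊕ inv(q), r(k ⊕ k ⊕ m ⊕ p, t(p, k), k ⊕ q ⊕ q), p ⊕ p ⊕ r(p, m, k))
Right:  r(inv((m ⊕ p) ⊕ inv(p)) ⊕ inv(q), r((p ⊕ m) ⊕ (k ⊕ inv(inv(inv(inv(k))))), inv(p) ⊕ p ⊕ t(p, k), (q ⊕ k) ⊕ q), r(p, m, k) ⊕ ((inv(k) ⊕ p) ⊕ (inv(inv(k)) ⊕ p))) ⊕ inv(k ⊕ m ⊕ inv(k)) ⊕ (k ⊕ m ⊕ inv(k))
  Push inv inside:  distribute inv over ⊕ and collapse double inv
  Cancel inverse pairs:  k cancels; m cancels
  Combine occurrences:  r(inv(m) ⊕ inv(q), r(k ⊕ k ⊕ m ⊕ p, t(p, k), k ⊕ q ⊕ q), p ⊕ p ⊕ r(p, m, k))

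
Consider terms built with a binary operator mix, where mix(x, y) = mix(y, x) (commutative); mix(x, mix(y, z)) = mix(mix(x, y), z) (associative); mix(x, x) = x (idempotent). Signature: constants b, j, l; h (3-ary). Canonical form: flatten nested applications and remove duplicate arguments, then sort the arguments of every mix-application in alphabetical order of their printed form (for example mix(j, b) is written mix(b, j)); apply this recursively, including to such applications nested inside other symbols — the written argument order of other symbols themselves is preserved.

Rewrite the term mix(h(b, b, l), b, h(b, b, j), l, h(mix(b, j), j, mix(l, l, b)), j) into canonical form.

Canonicalize subterm:  h(mix(b, j), j, mix(l, l, b))  →  h(mix(b, j), j, mix(b, l))
Sort arguments:  mix(b, h(b, b, j), h(b, b, l), h(mix(b, j), j, mix(b, l)), j, l)

Answer: mix(b, h(b, b, j), h(b, b, l), h(mix(b, j), j, mix(b, l)), j, l)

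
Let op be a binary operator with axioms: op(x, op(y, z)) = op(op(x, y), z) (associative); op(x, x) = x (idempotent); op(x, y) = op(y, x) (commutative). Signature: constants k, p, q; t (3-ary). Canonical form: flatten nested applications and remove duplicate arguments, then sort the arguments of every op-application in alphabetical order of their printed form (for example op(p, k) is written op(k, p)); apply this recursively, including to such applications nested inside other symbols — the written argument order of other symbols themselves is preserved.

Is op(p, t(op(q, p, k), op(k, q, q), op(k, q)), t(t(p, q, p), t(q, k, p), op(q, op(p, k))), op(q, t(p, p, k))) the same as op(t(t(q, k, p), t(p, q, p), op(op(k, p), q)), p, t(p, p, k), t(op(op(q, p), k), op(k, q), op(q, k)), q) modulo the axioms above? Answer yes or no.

Answer: no — op(p, q, t(op(k, p, q), op(k, q), op(k, q)), t(p, p, k), t(t(p, q, p), t(q, k, p), op(k, p, q))) vs op(p, q, t(op(k, p, q), op(k, q), op(k, q)), t(p, p, k), t(t(q, k, p), t(p, q, p), op(k, p, q)))

Derivation:
Left:  op(p, t(op(q, p, k), op(k, q, q), op(k, q)), t(t(p, q, p), t(q, k, p), op(q, op(p, k))), op(q, t(p, p, k)))
  Merge nested applications:  op(p, t(op(q, p, k), op(k, q, q), op(k, q)), t(t(p, q, p), t(q, k, p), op(q, op(p, k))), q, t(p, p, k))
  Simplify inside:  t(op(q, p, k), op(k, q, q), op(k, q))  →  t(op(k, p, q), op(k, q), op(k, q))
  Simplify inside:  t(t(p, q, p), t(q, k, p), op(q, op(p, k)))  →  t(t(p, q, p), t(q, k, p), op(k, p, q))
  Sort arguments:  op(p, q, t(op(k, p, q), op(k, q), op(k, q)), t(p, p, k), t(t(p, q, p), t(q, k, p), op(k, p, q)))
Right:  op(t(t(q, k, p), t(p, q, p), op(op(k, p), q)), p, t(p, p, k), t(op(op(q, p), k), op(k, q), op(q, k)), q)
  Inside:  t(t(q, k, p), t(p, q, p), op(op(k, p), q))  →  t(t(q, k, p), t(p, q, p), op(k, p, q))
  Simplify inside:  t(op(op(q, p), k), op(k, q), op(q, k))  →  t(op(k, p, q), op(k, q), op(k, q))
  Sort arguments:  op(p, q, t(op(k, p, q), op(k, q), op(k, q)), t(p, p, k), t(t(q, k, p), t(p, q, p), op(k, p, q)))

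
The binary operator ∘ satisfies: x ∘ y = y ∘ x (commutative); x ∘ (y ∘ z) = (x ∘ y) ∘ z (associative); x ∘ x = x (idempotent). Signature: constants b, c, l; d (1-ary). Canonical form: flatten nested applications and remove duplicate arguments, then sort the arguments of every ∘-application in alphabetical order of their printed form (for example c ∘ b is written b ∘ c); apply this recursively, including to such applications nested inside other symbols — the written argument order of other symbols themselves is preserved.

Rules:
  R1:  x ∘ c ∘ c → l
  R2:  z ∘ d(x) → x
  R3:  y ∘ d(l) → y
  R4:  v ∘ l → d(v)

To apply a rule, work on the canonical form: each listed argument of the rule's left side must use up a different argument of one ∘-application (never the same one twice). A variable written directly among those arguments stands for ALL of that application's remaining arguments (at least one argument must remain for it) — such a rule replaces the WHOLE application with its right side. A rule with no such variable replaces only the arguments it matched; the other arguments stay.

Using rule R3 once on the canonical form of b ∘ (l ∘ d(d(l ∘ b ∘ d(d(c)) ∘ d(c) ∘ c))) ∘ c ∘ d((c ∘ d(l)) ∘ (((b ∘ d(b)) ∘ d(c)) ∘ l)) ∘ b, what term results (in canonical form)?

Canonical form:  b ∘ c ∘ d(b ∘ c ∘ d(b) ∘ d(c) ∘ d(l) ∘ l) ∘ d(d(b ∘ c ∘ d(c) ∘ d(d(c)) ∘ l)) ∘ l
Apply R3:  consuming d(l);  y := b ∘ c ∘ d(b) ∘ d(c) ∘ l
The extension variable absorbs all remaining arguments, so the whole application is rewritten.
Result:  b ∘ c ∘ d(b ∘ c ∘ d(b) ∘ d(c) ∘ l) ∘ d(d(b ∘ c ∘ d(c) ∘ d(d(c)) ∘ l)) ∘ l

Answer: b ∘ c ∘ d(b ∘ c ∘ d(b) ∘ d(c) ∘ l) ∘ d(d(b ∘ c ∘ d(c) ∘ d(d(c)) ∘ l)) ∘ l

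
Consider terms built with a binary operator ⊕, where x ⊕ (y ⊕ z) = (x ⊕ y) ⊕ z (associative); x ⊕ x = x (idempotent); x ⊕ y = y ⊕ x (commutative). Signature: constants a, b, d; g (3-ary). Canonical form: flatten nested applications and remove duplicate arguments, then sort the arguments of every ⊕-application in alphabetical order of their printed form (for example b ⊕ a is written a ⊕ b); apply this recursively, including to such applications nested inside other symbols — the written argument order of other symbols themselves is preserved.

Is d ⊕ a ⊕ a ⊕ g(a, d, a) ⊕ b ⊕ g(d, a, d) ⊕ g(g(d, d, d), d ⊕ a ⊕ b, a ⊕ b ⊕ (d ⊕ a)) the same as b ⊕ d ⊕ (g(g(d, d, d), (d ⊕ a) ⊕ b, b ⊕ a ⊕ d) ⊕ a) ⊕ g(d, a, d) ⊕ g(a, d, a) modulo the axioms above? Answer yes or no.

Left:  d ⊕ a ⊕ a ⊕ g(a, d, a) ⊕ b ⊕ g(d, a, d) ⊕ g(g(d, d, d), d ⊕ a ⊕ b, a ⊕ b ⊕ (d ⊕ a))
  Canonicalize subterm:  g(g(d, d, d), d ⊕ a ⊕ b, a ⊕ b ⊕ (d ⊕ a))  →  g(g(d, d, d), a ⊕ b ⊕ d, a ⊕ b ⊕ d)
  Deduplicate:  drop duplicate a
  Order the arguments:  a ⊕ b ⊕ d ⊕ g(a, d, a) ⊕ g(d, a, d) ⊕ g(g(d, d, d), a ⊕ b ⊕ d, a ⊕ b ⊕ d)
Right:  b ⊕ d ⊕ (g(g(d, d, d), (d ⊕ a) ⊕ b, b ⊕ a ⊕ d) ⊕ a) ⊕ g(d, a, d) ⊕ g(a, d, a)
  Flatten:  b ⊕ d ⊕ g(g(d, d, d), (d ⊕ a) ⊕ b, b ⊕ a ⊕ d) ⊕ a ⊕ g(d, a, d) ⊕ g(a, d, a)
  Inside:  g(g(d, d, d), (d ⊕ a) ⊕ b, b ⊕ a ⊕ d)  →  g(g(d, d, d), a ⊕ b ⊕ d, a ⊕ b ⊕ d)
  Sort:  a ⊕ b ⊕ d ⊕ g(a, d, a) ⊕ g(d, a, d) ⊕ g(g(d, d, d), a ⊕ b ⊕ d, a ⊕ b ⊕ d)

Answer: yes — both canonical forms are a ⊕ b ⊕ d ⊕ g(a, d, a) ⊕ g(d, a, d) ⊕ g(g(d, d, d), a ⊕ b ⊕ d, a ⊕ b ⊕ d)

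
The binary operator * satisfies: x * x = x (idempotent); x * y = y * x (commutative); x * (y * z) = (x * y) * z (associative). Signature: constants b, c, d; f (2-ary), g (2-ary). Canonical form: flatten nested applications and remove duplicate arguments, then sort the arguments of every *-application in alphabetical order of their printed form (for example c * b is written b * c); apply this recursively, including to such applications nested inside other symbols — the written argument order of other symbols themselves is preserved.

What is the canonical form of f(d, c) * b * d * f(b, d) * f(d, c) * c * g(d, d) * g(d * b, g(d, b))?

Simplify inside:  g(d * b, g(d, b))  →  g(b * d, g(d, b))
Drop duplicates:  drop duplicate f(d, c)
Order the arguments:  b * c * d * f(b, d) * f(d, c) * g(b * d, g(d, b)) * g(d, d)

Answer: b * c * d * f(b, d) * f(d, c) * g(b * d, g(d, b)) * g(d, d)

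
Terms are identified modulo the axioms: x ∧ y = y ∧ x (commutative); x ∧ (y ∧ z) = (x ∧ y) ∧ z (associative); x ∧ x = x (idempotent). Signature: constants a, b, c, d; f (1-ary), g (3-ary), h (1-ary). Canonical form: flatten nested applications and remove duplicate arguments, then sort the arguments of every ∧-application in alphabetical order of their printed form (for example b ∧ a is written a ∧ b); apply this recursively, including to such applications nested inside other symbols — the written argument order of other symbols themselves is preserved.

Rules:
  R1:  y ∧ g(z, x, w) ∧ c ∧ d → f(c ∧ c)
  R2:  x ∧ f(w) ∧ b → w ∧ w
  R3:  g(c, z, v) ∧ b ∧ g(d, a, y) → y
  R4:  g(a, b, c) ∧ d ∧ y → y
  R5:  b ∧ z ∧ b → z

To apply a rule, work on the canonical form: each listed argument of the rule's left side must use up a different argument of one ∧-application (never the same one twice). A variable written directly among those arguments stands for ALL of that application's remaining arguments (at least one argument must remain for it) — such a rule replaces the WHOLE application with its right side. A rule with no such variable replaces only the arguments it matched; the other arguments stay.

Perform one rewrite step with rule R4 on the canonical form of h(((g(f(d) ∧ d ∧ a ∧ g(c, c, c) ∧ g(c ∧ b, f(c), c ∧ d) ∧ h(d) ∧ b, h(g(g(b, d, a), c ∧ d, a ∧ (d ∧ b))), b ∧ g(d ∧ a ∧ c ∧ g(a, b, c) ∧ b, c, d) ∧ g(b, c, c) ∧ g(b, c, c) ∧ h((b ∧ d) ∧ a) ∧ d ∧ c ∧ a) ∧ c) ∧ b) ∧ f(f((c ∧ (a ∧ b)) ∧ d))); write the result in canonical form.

Canonical form:  h(b ∧ c ∧ f(f(a ∧ b ∧ c ∧ d)) ∧ g(a ∧ b ∧ d ∧ f(d) ∧ g(b ∧ c, f(c), c ∧ d) ∧ g(c, c, c) ∧ h(d), h(g(g(b, d, a), c ∧ d, a ∧ b ∧ d)), a ∧ b ∧ c ∧ d ∧ g(a ∧ b ∧ c ∧ d ∧ g(a, b, c), c, d) ∧ g(b, c, c) ∧ h(a ∧ b ∧ d)))
Apply R4:  consuming d, g(a, b, c);  y := a ∧ b ∧ c
The extension variable absorbs all remaining arguments, so the whole application is rewritten.
New term:  h(b ∧ c ∧ f(f(a ∧ b ∧ c ∧ d)) ∧ g(a ∧ b ∧ d ∧ f(d) ∧ g(b ∧ c, f(c), c ∧ d) ∧ g(c, c, c) ∧ h(d), h(g(g(b, d, a), c ∧ d, a ∧ b ∧ d)), a ∧ b ∧ c ∧ d ∧ g(a ∧ b ∧ c, c, d) ∧ g(b, c, c) ∧ h(a ∧ b ∧ d)))

Answer: h(b ∧ c ∧ f(f(a ∧ b ∧ c ∧ d)) ∧ g(a ∧ b ∧ d ∧ f(d) ∧ g(b ∧ c, f(c), c ∧ d) ∧ g(c, c, c) ∧ h(d), h(g(g(b, d, a), c ∧ d, a ∧ b ∧ d)), a ∧ b ∧ c ∧ d ∧ g(a ∧ b ∧ c, c, d) ∧ g(b, c, c) ∧ h(a ∧ b ∧ d)))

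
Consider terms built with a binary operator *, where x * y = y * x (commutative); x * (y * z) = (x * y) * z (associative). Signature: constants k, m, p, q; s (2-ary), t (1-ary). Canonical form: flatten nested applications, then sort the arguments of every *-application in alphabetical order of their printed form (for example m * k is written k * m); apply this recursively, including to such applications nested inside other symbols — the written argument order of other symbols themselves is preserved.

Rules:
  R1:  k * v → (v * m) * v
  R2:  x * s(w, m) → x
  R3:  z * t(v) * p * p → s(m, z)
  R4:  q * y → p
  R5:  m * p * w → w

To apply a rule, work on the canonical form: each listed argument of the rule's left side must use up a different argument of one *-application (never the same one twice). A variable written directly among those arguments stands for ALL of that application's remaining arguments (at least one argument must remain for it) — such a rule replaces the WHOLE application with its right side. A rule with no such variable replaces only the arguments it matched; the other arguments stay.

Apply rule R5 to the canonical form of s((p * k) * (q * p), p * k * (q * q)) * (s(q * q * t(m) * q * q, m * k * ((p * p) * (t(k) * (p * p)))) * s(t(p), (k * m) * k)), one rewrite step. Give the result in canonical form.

Canonical form:  s(k * p * p * q, k * p * q * q) * s(q * q * q * q * t(m), k * m * p * p * p * p * t(k)) * s(t(p), k * k * m)
R5 matches:  uses m, p;  w := k * p * p * p * t(k)
The variable takes the whole remainder — replace the entire application.
Result:  s(k * p * p * q, k * p * q * q) * s(q * q * q * q * t(m), k * p * p * p * t(k)) * s(t(p), k * k * m)

Answer: s(k * p * p * q, k * p * q * q) * s(q * q * q * q * t(m), k * p * p * p * t(k)) * s(t(p), k * k * m)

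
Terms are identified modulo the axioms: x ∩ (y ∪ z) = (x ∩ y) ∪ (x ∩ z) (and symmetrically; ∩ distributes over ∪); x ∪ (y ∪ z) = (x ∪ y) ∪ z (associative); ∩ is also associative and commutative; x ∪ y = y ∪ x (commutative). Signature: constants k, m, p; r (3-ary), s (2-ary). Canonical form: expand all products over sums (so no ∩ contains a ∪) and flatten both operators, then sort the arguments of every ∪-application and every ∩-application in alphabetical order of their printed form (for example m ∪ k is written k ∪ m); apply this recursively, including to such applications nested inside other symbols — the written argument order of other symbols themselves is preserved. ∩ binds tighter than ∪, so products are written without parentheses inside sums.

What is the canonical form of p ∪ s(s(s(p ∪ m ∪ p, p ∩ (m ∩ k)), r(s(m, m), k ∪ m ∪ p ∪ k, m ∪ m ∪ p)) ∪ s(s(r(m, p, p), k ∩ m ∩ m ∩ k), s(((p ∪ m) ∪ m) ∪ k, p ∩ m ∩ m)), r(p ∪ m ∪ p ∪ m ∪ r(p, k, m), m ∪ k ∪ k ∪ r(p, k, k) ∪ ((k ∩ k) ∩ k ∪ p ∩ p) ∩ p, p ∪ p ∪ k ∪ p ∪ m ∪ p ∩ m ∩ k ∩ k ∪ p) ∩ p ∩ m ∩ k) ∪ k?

Answer: k ∪ p ∪ s(s(s(m ∪ p ∪ p, k ∩ m ∩ p), r(s(m, m), k ∪ k ∪ m ∪ p, m ∪ m ∪ p)) ∪ s(s(r(m, p, p), k ∩ k ∩ m ∩ m), s(k ∪ m ∪ m ∪ p, m ∩ m ∩ p)), k ∩ m ∩ p ∩ r(m ∪ m ∪ p ∪ p ∪ r(p, k, m), k ∪ k ∪ k ∩ k ∩ k ∩ p ∪ m ∪ p ∩ p ∩ p ∪ r(p, k, k), k ∪ k ∩ k ∩ m ∩ p ∪ m ∪ p ∪ p ∪ p ∪ p))

Derivation:
Distribute:  p ∪ s(s(s(m ∪ p ∪ p, k ∩ m ∩ p), r(s(m, m), k ∪ k ∪ m ∪ p, m ∪ m ∪ p)) ∪ s(s(r(m, p, p), k ∩ k ∩ m ∩ m), s(k ∪ m ∪ m ∪ p, m ∩ m ∩ p)), k ∩ m ∩ p ∩ r(m ∪ m ∪ p ∪ p ∪ r(p, k, m), k ∪ k ∪ k ∩ k ∩ k ∩ p ∪ m ∪ p ∩ p ∩ p ∪ r(p, k, k), k ∪ k ∩ k ∩ m ∩ p ∪ m ∪ p ∪ p ∪ p ∪ p)) ∪ k
Sort arguments:  k ∪ p ∪ s(s(s(m ∪ p ∪ p, k ∩ m ∩ p), r(s(m, m), k ∪ k ∪ m ∪ p, m ∪ m ∪ p)) ∪ s(s(r(m, p, p), k ∩ k ∩ m ∩ m), s(k ∪ m ∪ m ∪ p, m ∩ m ∩ p)), k ∩ m ∩ p ∩ r(m ∪ m ∪ p ∪ p ∪ r(p, k, m), k ∪ k ∪ k ∩ k ∩ k ∩ p ∪ m ∪ p ∩ p ∩ p ∪ r(p, k, k), k ∪ k ∩ k ∩ m ∩ p ∪ m ∪ p ∪ p ∪ p ∪ p))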